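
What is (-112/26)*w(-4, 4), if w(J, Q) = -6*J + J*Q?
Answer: -448/13 ≈ -34.462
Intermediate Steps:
(-112/26)*w(-4, 4) = (-112/26)*(-4*(-6 + 4)) = (-112/26)*(-4*(-2)) = -8*7/13*8 = -56/13*8 = -448/13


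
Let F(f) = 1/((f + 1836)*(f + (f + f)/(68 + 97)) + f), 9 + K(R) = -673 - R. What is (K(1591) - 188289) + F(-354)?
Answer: -5568938534299/29223762 ≈ -1.9056e+5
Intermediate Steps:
K(R) = -682 - R (K(R) = -9 + (-673 - R) = -682 - R)
F(f) = 1/(f + 167*f*(1836 + f)/165) (F(f) = 1/((1836 + f)*(f + (2*f)/165) + f) = 1/((1836 + f)*(f + (2*f)*(1/165)) + f) = 1/((1836 + f)*(f + 2*f/165) + f) = 1/((1836 + f)*(167*f/165) + f) = 1/(167*f*(1836 + f)/165 + f) = 1/(f + 167*f*(1836 + f)/165))
(K(1591) - 188289) + F(-354) = ((-682 - 1*1591) - 188289) + 165/(-354*(306777 + 167*(-354))) = ((-682 - 1591) - 188289) + 165*(-1/354)/(306777 - 59118) = (-2273 - 188289) + 165*(-1/354)/247659 = -190562 + 165*(-1/354)*(1/247659) = -190562 - 55/29223762 = -5568938534299/29223762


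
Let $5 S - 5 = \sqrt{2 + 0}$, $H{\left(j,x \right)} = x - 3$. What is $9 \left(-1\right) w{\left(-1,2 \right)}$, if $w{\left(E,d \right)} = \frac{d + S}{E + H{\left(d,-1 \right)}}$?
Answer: $\frac{27}{5} + \frac{9 \sqrt{2}}{25} \approx 5.9091$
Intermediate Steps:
$H{\left(j,x \right)} = -3 + x$
$S = 1 + \frac{\sqrt{2}}{5}$ ($S = 1 + \frac{\sqrt{2 + 0}}{5} = 1 + \frac{\sqrt{2}}{5} \approx 1.2828$)
$w{\left(E,d \right)} = \frac{1 + d + \frac{\sqrt{2}}{5}}{-4 + E}$ ($w{\left(E,d \right)} = \frac{d + \left(1 + \frac{\sqrt{2}}{5}\right)}{E - 4} = \frac{1 + d + \frac{\sqrt{2}}{5}}{E - 4} = \frac{1 + d + \frac{\sqrt{2}}{5}}{-4 + E}$)
$9 \left(-1\right) w{\left(-1,2 \right)} = 9 \left(-1\right) \frac{1 + 2 + \frac{\sqrt{2}}{5}}{-4 - 1} = - 9 \frac{3 + \frac{\sqrt{2}}{5}}{-5} = - 9 \left(- \frac{3 + \frac{\sqrt{2}}{5}}{5}\right) = - 9 \left(- \frac{3}{5} - \frac{\sqrt{2}}{25}\right) = \frac{27}{5} + \frac{9 \sqrt{2}}{25}$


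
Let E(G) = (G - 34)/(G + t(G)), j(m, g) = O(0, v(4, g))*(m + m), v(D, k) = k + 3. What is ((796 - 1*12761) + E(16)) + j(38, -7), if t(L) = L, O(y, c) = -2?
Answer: -193881/16 ≈ -12118.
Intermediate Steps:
v(D, k) = 3 + k
j(m, g) = -4*m (j(m, g) = -2*(m + m) = -4*m)
E(G) = (-34 + G)/(2*G) (E(G) = (G - 34)/(G + G) = (-34 + G)/((2*G)) = (-34 + G)*(1/(2*G)) = (-34 + G)/(2*G))
((796 - 1*12761) + E(16)) + j(38, -7) = ((796 - 1*12761) + (½)*(-34 + 16)/16) - 4*38 = ((796 - 12761) + (½)*(1/16)*(-18)) - 152 = (-11965 - 9/16) - 152 = -191449/16 - 152 = -193881/16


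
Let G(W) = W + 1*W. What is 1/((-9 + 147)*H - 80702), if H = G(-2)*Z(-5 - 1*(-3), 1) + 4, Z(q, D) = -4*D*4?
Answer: -1/71318 ≈ -1.4022e-5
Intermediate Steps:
Z(q, D) = -16*D
G(W) = 2*W (G(W) = W + W = 2*W)
H = 68 (H = (2*(-2))*(-16*1) + 4 = -4*(-16) + 4 = 64 + 4 = 68)
1/((-9 + 147)*H - 80702) = 1/((-9 + 147)*68 - 80702) = 1/(138*68 - 80702) = 1/(9384 - 80702) = 1/(-71318) = -1/71318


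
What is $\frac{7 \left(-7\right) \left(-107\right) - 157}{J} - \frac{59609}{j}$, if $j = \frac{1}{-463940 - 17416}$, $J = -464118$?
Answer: $\frac{6658503650363893}{232059} \approx 2.8693 \cdot 10^{10}$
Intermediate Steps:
$j = - \frac{1}{481356}$ ($j = \frac{1}{-481356} = - \frac{1}{481356} \approx -2.0775 \cdot 10^{-6}$)
$\frac{7 \left(-7\right) \left(-107\right) - 157}{J} - \frac{59609}{j} = \frac{7 \left(-7\right) \left(-107\right) - 157}{-464118} - \frac{59609}{- \frac{1}{481356}} = \left(\left(-49\right) \left(-107\right) - 157\right) \left(- \frac{1}{464118}\right) - -28693149804 = \left(5243 - 157\right) \left(- \frac{1}{464118}\right) + 28693149804 = 5086 \left(- \frac{1}{464118}\right) + 28693149804 = - \frac{2543}{232059} + 28693149804 = \frac{6658503650363893}{232059}$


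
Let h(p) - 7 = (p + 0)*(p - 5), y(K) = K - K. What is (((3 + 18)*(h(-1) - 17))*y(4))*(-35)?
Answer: 0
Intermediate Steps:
y(K) = 0
h(p) = 7 + p*(-5 + p) (h(p) = 7 + (p + 0)*(p - 5) = 7 + p*(-5 + p))
(((3 + 18)*(h(-1) - 17))*y(4))*(-35) = (((3 + 18)*((7 + (-1)² - 5*(-1)) - 17))*0)*(-35) = ((21*((7 + 1 + 5) - 17))*0)*(-35) = ((21*(13 - 17))*0)*(-35) = ((21*(-4))*0)*(-35) = -84*0*(-35) = 0*(-35) = 0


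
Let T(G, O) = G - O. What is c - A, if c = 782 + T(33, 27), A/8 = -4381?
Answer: 35836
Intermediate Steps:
A = -35048 (A = 8*(-4381) = -35048)
c = 788 (c = 782 + (33 - 1*27) = 782 + (33 - 27) = 782 + 6 = 788)
c - A = 788 - 1*(-35048) = 788 + 35048 = 35836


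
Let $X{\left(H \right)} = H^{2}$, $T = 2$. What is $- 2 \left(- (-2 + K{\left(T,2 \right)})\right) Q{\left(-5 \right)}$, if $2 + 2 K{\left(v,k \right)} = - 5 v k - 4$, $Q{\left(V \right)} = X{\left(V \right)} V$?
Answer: $3750$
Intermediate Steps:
$Q{\left(V \right)} = V^{3}$ ($Q{\left(V \right)} = V^{2} V = V^{3}$)
$K{\left(v,k \right)} = -3 - \frac{5 k v}{2}$ ($K{\left(v,k \right)} = -1 + \frac{- 5 v k - 4}{2} = -1 + \frac{- 5 k v - 4}{2} = -1 + \frac{-4 - 5 k v}{2} = -1 - \left(2 + \frac{5 k v}{2}\right) = -3 - \frac{5 k v}{2}$)
$- 2 \left(- (-2 + K{\left(T,2 \right)})\right) Q{\left(-5 \right)} = - 2 \left(- (-2 - \left(3 + 5 \cdot 2\right))\right) \left(-5\right)^{3} = - 2 \left(- (-2 - 13)\right) \left(-125\right) = - 2 \left(\left(-1\right) \left(-15\right)\right) \left(-125\right) = \left(-2\right) 15 \left(-125\right) = \left(-30\right) \left(-125\right) = 3750$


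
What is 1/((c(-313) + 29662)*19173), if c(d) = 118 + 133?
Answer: 1/573521949 ≈ 1.7436e-9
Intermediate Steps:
c(d) = 251
1/((c(-313) + 29662)*19173) = 1/((251 + 29662)*19173) = (1/19173)/29913 = (1/29913)*(1/19173) = 1/573521949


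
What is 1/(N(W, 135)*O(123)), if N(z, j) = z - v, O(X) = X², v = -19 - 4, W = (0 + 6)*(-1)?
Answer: 1/257193 ≈ 3.8881e-6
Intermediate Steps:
W = -6 (W = 6*(-1) = -6)
v = -23
N(z, j) = 23 + z (N(z, j) = z - 1*(-23) = z + 23 = 23 + z)
1/(N(W, 135)*O(123)) = 1/((23 - 6)*(123²)) = 1/(17*15129) = (1/17)*(1/15129) = 1/257193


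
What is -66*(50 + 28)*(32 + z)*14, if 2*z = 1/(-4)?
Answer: -2297295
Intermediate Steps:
z = -⅛ (z = (½)/(-4) = (½)*(-¼) = -⅛ ≈ -0.12500)
-66*(50 + 28)*(32 + z)*14 = -66*(50 + 28)*(32 - ⅛)*14 = -5148*255/8*14 = -66*9945/4*14 = -328185/2*14 = -2297295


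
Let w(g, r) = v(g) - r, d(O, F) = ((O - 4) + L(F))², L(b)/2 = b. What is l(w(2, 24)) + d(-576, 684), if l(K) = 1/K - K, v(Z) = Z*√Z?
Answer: 44088725/71 - 569*√2/284 ≈ 6.2097e+5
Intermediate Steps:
L(b) = 2*b
d(O, F) = (-4 + O + 2*F)² (d(O, F) = ((O - 4) + 2*F)² = ((-4 + O) + 2*F)² = (-4 + O + 2*F)²)
v(Z) = Z^(3/2)
w(g, r) = g^(3/2) - r
l(w(2, 24)) + d(-576, 684) = (1/(2^(3/2) - 1*24) - (2^(3/2) - 1*24)) + (-4 - 576 + 2*684)² = (1/(2*√2 - 24) - (2*√2 - 24)) + (-4 - 576 + 1368)² = (1/(-24 + 2*√2) - (-24 + 2*√2)) + 788² = (1/(-24 + 2*√2) + (24 - 2*√2)) + 620944 = (24 + 1/(-24 + 2*√2) - 2*√2) + 620944 = 620968 + 1/(-24 + 2*√2) - 2*√2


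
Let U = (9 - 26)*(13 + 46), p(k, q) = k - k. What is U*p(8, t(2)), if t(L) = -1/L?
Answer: 0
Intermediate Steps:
p(k, q) = 0
U = -1003 (U = -17*59 = -1003)
U*p(8, t(2)) = -1003*0 = 0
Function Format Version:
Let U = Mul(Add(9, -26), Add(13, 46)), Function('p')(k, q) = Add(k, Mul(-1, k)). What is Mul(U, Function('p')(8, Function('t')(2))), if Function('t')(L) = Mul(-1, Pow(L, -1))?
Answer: 0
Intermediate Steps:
Function('p')(k, q) = 0
U = -1003 (U = Mul(-17, 59) = -1003)
Mul(U, Function('p')(8, Function('t')(2))) = Mul(-1003, 0) = 0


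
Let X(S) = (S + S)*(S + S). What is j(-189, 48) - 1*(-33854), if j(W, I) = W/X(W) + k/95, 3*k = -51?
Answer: 2431381333/71820 ≈ 33854.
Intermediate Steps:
k = -17 (k = (1/3)*(-51) = -17)
X(S) = 4*S**2 (X(S) = (2*S)*(2*S) = 4*S**2)
j(W, I) = -17/95 + 1/(4*W) (j(W, I) = W/((4*W**2)) - 17/95 = W*(1/(4*W**2)) - 17*1/95 = 1/(4*W) - 17/95 = -17/95 + 1/(4*W))
j(-189, 48) - 1*(-33854) = (1/380)*(95 - 68*(-189))/(-189) - 1*(-33854) = (1/380)*(-1/189)*(95 + 12852) + 33854 = (1/380)*(-1/189)*12947 + 33854 = -12947/71820 + 33854 = 2431381333/71820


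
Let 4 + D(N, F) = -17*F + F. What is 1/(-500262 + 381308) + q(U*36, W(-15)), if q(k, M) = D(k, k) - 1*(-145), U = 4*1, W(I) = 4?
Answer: -257297503/118954 ≈ -2163.0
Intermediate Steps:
U = 4
D(N, F) = -4 - 16*F (D(N, F) = -4 + (-17*F + F) = -4 - 16*F)
q(k, M) = 141 - 16*k (q(k, M) = (-4 - 16*k) - 1*(-145) = (-4 - 16*k) + 145 = 141 - 16*k)
1/(-500262 + 381308) + q(U*36, W(-15)) = 1/(-500262 + 381308) + (141 - 64*36) = 1/(-118954) + (141 - 16*144) = -1/118954 + (141 - 2304) = -1/118954 - 2163 = -257297503/118954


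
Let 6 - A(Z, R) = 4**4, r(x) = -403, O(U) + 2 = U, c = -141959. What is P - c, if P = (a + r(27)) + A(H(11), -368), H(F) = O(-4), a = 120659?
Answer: 261965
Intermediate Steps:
O(U) = -2 + U
H(F) = -6 (H(F) = -2 - 4 = -6)
A(Z, R) = -250 (A(Z, R) = 6 - 1*4**4 = 6 - 1*256 = 6 - 256 = -250)
P = 120006 (P = (120659 - 403) - 250 = 120256 - 250 = 120006)
P - c = 120006 - 1*(-141959) = 120006 + 141959 = 261965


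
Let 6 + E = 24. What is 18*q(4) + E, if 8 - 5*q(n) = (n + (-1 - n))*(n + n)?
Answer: 378/5 ≈ 75.600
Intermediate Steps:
q(n) = 8/5 + 2*n/5 (q(n) = 8/5 - (n + (-1 - n))*(n + n)/5 = 8/5 - (-1)*2*n/5 = 8/5 - (-2)*n/5 = 8/5 + 2*n/5)
E = 18 (E = -6 + 24 = 18)
18*q(4) + E = 18*(8/5 + (2/5)*4) + 18 = 18*(8/5 + 8/5) + 18 = 18*(16/5) + 18 = 288/5 + 18 = 378/5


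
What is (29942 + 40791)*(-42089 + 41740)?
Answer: -24685817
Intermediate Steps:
(29942 + 40791)*(-42089 + 41740) = 70733*(-349) = -24685817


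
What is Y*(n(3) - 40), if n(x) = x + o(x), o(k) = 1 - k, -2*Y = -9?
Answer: -351/2 ≈ -175.50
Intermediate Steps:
Y = 9/2 (Y = -½*(-9) = 9/2 ≈ 4.5000)
n(x) = 1 (n(x) = x + (1 - x) = 1)
Y*(n(3) - 40) = 9*(1 - 40)/2 = (9/2)*(-39) = -351/2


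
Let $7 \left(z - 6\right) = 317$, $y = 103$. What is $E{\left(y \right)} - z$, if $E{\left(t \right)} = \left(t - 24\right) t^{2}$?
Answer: $\frac{5866418}{7} \approx 8.3806 \cdot 10^{5}$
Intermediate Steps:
$E{\left(t \right)} = t^{2} \left(-24 + t\right)$ ($E{\left(t \right)} = \left(-24 + t\right) t^{2} = t^{2} \left(-24 + t\right)$)
$z = \frac{359}{7}$ ($z = 6 + \frac{1}{7} \cdot 317 = 6 + \frac{317}{7} = \frac{359}{7} \approx 51.286$)
$E{\left(y \right)} - z = 103^{2} \left(-24 + 103\right) - \frac{359}{7} = 10609 \cdot 79 - \frac{359}{7} = 838111 - \frac{359}{7} = \frac{5866418}{7}$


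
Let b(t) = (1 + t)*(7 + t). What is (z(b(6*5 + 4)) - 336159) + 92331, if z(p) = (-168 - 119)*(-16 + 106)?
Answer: -269658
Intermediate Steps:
z(p) = -25830 (z(p) = -287*90 = -25830)
(z(b(6*5 + 4)) - 336159) + 92331 = (-25830 - 336159) + 92331 = -361989 + 92331 = -269658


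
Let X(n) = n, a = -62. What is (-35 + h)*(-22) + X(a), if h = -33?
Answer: 1434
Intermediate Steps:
(-35 + h)*(-22) + X(a) = (-35 - 33)*(-22) - 62 = -68*(-22) - 62 = 1496 - 62 = 1434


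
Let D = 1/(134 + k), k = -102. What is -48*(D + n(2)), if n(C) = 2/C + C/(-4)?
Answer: -51/2 ≈ -25.500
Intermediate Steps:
D = 1/32 (D = 1/(134 - 102) = 1/32 ≈ 0.031250)
n(C) = 2/C - C/4 (n(C) = 2/C + C*(-¼) = 2/C - C/4)
-48*(D + n(2)) = -48*(1/32 + (2/2 - ¼*2)) = -48*(1/32 + (2*(½) - ½)) = -48*(1/32 + (1 - ½)) = -48*(1/32 + ½) = -48*17/32 = -51/2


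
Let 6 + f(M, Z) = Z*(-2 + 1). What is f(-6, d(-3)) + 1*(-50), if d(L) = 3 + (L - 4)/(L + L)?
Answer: -361/6 ≈ -60.167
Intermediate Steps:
d(L) = 3 + (-4 + L)/(2*L) (d(L) = 3 + (-4 + L)/((2*L)) = 3 + (-4 + L)*(1/(2*L)) = 3 + (-4 + L)/(2*L))
f(M, Z) = -6 - Z (f(M, Z) = -6 + Z*(-2 + 1) = -6 + Z*(-1) = -6 - Z)
f(-6, d(-3)) + 1*(-50) = (-6 - (7/2 - 2/(-3))) + 1*(-50) = (-6 - (7/2 - 2*(-1/3))) - 50 = (-6 - (7/2 + 2/3)) - 50 = (-6 - 1*25/6) - 50 = (-6 - 25/6) - 50 = -61/6 - 50 = -361/6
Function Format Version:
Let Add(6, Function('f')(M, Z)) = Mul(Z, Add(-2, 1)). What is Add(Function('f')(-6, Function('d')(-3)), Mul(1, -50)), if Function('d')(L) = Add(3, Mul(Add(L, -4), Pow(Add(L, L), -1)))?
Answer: Rational(-361, 6) ≈ -60.167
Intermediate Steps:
Function('d')(L) = Add(3, Mul(Rational(1, 2), Pow(L, -1), Add(-4, L))) (Function('d')(L) = Add(3, Mul(Add(-4, L), Pow(Mul(2, L), -1))) = Add(3, Mul(Add(-4, L), Mul(Rational(1, 2), Pow(L, -1)))) = Add(3, Mul(Rational(1, 2), Pow(L, -1), Add(-4, L))))
Function('f')(M, Z) = Add(-6, Mul(-1, Z)) (Function('f')(M, Z) = Add(-6, Mul(Z, Add(-2, 1))) = Add(-6, Mul(Z, -1)) = Add(-6, Mul(-1, Z)))
Add(Function('f')(-6, Function('d')(-3)), Mul(1, -50)) = Add(Add(-6, Mul(-1, Add(Rational(7, 2), Mul(-2, Pow(-3, -1))))), Mul(1, -50)) = Add(Add(-6, Mul(-1, Add(Rational(7, 2), Mul(-2, Rational(-1, 3))))), -50) = Add(Add(-6, Mul(-1, Add(Rational(7, 2), Rational(2, 3)))), -50) = Add(Add(-6, Mul(-1, Rational(25, 6))), -50) = Add(Add(-6, Rational(-25, 6)), -50) = Add(Rational(-61, 6), -50) = Rational(-361, 6)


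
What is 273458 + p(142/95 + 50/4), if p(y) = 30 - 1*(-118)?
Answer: 273606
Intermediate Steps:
p(y) = 148 (p(y) = 30 + 118 = 148)
273458 + p(142/95 + 50/4) = 273458 + 148 = 273606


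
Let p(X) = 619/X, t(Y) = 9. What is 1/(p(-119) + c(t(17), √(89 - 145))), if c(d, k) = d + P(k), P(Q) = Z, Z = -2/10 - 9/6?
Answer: 1190/2497 ≈ 0.47657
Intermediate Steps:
Z = -17/10 (Z = -2*⅒ - 9*⅙ = -⅕ - 3/2 = -17/10 ≈ -1.7000)
P(Q) = -17/10
c(d, k) = -17/10 + d (c(d, k) = d - 17/10 = -17/10 + d)
1/(p(-119) + c(t(17), √(89 - 145))) = 1/(619/(-119) + (-17/10 + 9)) = 1/(619*(-1/119) + 73/10) = 1/(-619/119 + 73/10) = 1/(2497/1190) = 1190/2497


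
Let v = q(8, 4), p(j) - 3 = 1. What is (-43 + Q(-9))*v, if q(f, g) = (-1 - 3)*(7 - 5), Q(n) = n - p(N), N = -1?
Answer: 448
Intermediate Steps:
p(j) = 4 (p(j) = 3 + 1 = 4)
Q(n) = -4 + n (Q(n) = n - 1*4 = n - 4 = -4 + n)
q(f, g) = -8 (q(f, g) = -4*2 = -8)
v = -8
(-43 + Q(-9))*v = (-43 + (-4 - 9))*(-8) = (-43 - 13)*(-8) = -56*(-8) = 448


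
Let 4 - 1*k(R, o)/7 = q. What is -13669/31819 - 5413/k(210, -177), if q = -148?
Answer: -186780063/33855416 ≈ -5.5170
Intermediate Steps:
k(R, o) = 1064 (k(R, o) = 28 - 7*(-148) = 28 + 1036 = 1064)
-13669/31819 - 5413/k(210, -177) = -13669/31819 - 5413/1064 = -186780063/33855416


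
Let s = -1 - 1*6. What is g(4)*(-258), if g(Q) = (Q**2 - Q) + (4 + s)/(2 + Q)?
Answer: -2967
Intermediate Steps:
s = -7 (s = -1 - 6 = -7)
g(Q) = Q**2 - Q - 3/(2 + Q) (g(Q) = (Q**2 - Q) + (4 - 7)/(2 + Q) = (Q**2 - Q) - 3/(2 + Q) = Q**2 - Q - 3/(2 + Q))
g(4)*(-258) = ((-3 + 4**2 + 4**3 - 2*4)/(2 + 4))*(-258) = ((-3 + 16 + 64 - 8)/6)*(-258) = ((1/6)*69)*(-258) = (23/2)*(-258) = -2967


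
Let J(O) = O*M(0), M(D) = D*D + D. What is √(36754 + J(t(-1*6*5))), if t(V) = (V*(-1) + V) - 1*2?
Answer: √36754 ≈ 191.71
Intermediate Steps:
M(D) = D + D² (M(D) = D² + D = D + D²)
t(V) = -2 (t(V) = (-V + V) - 2 = 0 - 2 = -2)
J(O) = 0 (J(O) = O*(0*(1 + 0)) = O*(0*1) = O*0 = 0)
√(36754 + J(t(-1*6*5))) = √(36754 + 0) = √36754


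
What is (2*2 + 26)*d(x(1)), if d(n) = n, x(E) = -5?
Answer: -150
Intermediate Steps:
(2*2 + 26)*d(x(1)) = (2*2 + 26)*(-5) = (4 + 26)*(-5) = 30*(-5) = -150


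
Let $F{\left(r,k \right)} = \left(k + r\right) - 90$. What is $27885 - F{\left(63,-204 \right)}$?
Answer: $28116$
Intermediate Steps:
$F{\left(r,k \right)} = -90 + k + r$ ($F{\left(r,k \right)} = \left(k + r\right) - 90 = -90 + k + r$)
$27885 - F{\left(63,-204 \right)} = 27885 - \left(-90 - 204 + 63\right) = 27885 - -231 = 27885 + 231 = 28116$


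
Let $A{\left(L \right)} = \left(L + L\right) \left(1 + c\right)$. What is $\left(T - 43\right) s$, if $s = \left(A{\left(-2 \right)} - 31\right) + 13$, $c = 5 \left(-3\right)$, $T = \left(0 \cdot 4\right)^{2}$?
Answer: $-1634$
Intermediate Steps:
$T = 0$ ($T = 0^{2} = 0$)
$c = -15$
$A{\left(L \right)} = - 28 L$ ($A{\left(L \right)} = \left(L + L\right) \left(1 - 15\right) = 2 L \left(-14\right) = - 28 L$)
$s = 38$ ($s = \left(\left(-28\right) \left(-2\right) - 31\right) + 13 = \left(56 - 31\right) + 13 = 25 + 13 = 38$)
$\left(T - 43\right) s = \left(0 - 43\right) 38 = \left(-43\right) 38 = -1634$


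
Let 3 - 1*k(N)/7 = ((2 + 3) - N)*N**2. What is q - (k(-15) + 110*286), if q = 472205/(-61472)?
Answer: 695763/61472 ≈ 11.318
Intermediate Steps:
q = -472205/61472 (q = 472205*(-1/61472) = -472205/61472 ≈ -7.6816)
k(N) = 21 - 7*N**2*(5 - N) (k(N) = 21 - 7*((2 + 3) - N)*N**2 = 21 - 7*(5 - N)*N**2 = 21 - 7*N**2*(5 - N))
q - (k(-15) + 110*286) = -472205/61472 - ((21 - 35*(-15)**2 + 7*(-15)**3) + 110*286) = -472205/61472 - ((21 - 35*225 + 7*(-3375)) + 31460) = -472205/61472 - ((21 - 7875 - 23625) + 31460) = -472205/61472 - (-31479 + 31460) = -472205/61472 - 1*(-19) = -472205/61472 + 19 = 695763/61472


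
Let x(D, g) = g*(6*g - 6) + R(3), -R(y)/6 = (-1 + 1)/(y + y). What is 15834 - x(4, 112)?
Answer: -58758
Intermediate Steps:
R(y) = 0 (R(y) = -6*(-1 + 1)/(y + y) = -0/(2*y) = -0*1/(2*y) = -6*0 = 0)
x(D, g) = g*(-6 + 6*g) (x(D, g) = g*(6*g - 6) + 0 = g*(-6 + 6*g) + 0 = g*(-6 + 6*g))
15834 - x(4, 112) = 15834 - 6*112*(-1 + 112) = 15834 - 6*112*111 = 15834 - 1*74592 = 15834 - 74592 = -58758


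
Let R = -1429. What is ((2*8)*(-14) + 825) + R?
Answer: -828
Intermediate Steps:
((2*8)*(-14) + 825) + R = ((2*8)*(-14) + 825) - 1429 = (16*(-14) + 825) - 1429 = (-224 + 825) - 1429 = 601 - 1429 = -828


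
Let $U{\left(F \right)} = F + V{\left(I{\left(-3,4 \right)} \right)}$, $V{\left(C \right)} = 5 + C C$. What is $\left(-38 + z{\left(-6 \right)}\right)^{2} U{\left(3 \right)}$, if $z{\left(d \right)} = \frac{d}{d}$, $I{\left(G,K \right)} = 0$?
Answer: $10952$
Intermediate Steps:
$V{\left(C \right)} = 5 + C^{2}$
$z{\left(d \right)} = 1$
$U{\left(F \right)} = 5 + F$ ($U{\left(F \right)} = F + \left(5 + 0^{2}\right) = F + \left(5 + 0\right) = F + 5 = 5 + F$)
$\left(-38 + z{\left(-6 \right)}\right)^{2} U{\left(3 \right)} = \left(-38 + 1\right)^{2} \left(5 + 3\right) = \left(-37\right)^{2} \cdot 8 = 1369 \cdot 8 = 10952$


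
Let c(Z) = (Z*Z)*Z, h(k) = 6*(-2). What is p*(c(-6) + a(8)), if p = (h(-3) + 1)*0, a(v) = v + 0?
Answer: 0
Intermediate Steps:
a(v) = v
h(k) = -12
p = 0 (p = (-12 + 1)*0 = -11*0 = 0)
c(Z) = Z³ (c(Z) = Z²*Z = Z³)
p*(c(-6) + a(8)) = 0*((-6)³ + 8) = 0*(-216 + 8) = 0*(-208) = 0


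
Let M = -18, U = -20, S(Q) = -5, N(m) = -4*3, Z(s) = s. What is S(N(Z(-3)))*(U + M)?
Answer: 190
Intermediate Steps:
N(m) = -12
S(N(Z(-3)))*(U + M) = -5*(-20 - 18) = -5*(-38) = 190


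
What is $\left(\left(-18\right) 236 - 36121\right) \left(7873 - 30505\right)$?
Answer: $913631208$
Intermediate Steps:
$\left(\left(-18\right) 236 - 36121\right) \left(7873 - 30505\right) = \left(-4248 - 36121\right) \left(-22632\right) = \left(-40369\right) \left(-22632\right) = 913631208$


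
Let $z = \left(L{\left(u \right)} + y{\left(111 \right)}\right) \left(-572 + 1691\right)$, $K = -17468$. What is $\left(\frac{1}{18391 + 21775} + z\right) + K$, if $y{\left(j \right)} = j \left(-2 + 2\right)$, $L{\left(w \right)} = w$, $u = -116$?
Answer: $- \frac{5915327151}{40166} \approx -1.4727 \cdot 10^{5}$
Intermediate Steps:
$y{\left(j \right)} = 0$ ($y{\left(j \right)} = j 0 = 0$)
$z = -129804$ ($z = \left(-116 + 0\right) \left(-572 + 1691\right) = \left(-116\right) 1119 = -129804$)
$\left(\frac{1}{18391 + 21775} + z\right) + K = \left(\frac{1}{18391 + 21775} - 129804\right) - 17468 = \left(\frac{1}{40166} - 129804\right) - 17468 = - \frac{5213707463}{40166} - 17468 = - \frac{5915327151}{40166}$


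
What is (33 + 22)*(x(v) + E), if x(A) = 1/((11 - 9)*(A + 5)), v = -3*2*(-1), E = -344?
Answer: -37835/2 ≈ -18918.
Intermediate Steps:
v = 6 (v = -6*(-1) = 6)
x(A) = 1/(10 + 2*A) (x(A) = 1/(2*(5 + A)) = 1/(10 + 2*A))
(33 + 22)*(x(v) + E) = (33 + 22)*(1/(2*(5 + 6)) - 344) = 55*((1/2)/11 - 344) = 55*((1/2)*(1/11) - 344) = 55*(1/22 - 344) = 55*(-7567/22) = -37835/2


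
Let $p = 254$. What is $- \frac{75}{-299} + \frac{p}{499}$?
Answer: $\frac{113371}{149201} \approx 0.75985$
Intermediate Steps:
$- \frac{75}{-299} + \frac{p}{499} = - \frac{75}{-299} + \frac{254}{499} = \left(-75\right) \left(- \frac{1}{299}\right) + 254 \cdot \frac{1}{499} = \frac{75}{299} + \frac{254}{499} = \frac{113371}{149201}$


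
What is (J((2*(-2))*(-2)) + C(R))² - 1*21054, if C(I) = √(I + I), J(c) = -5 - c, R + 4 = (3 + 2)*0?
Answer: -20893 - 52*I*√2 ≈ -20893.0 - 73.539*I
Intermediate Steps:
R = -4 (R = -4 + (3 + 2)*0 = -4 + 5*0 = -4 + 0 = -4)
C(I) = √2*√I (C(I) = √(2*I) = √2*√I)
(J((2*(-2))*(-2)) + C(R))² - 1*21054 = ((-5 - 2*(-2)*(-2)) + √2*√(-4))² - 1*21054 = ((-5 - (-4)*(-2)) + √2*(2*I))² - 21054 = ((-5 - 1*8) + 2*I*√2)² - 21054 = ((-5 - 8) + 2*I*√2)² - 21054 = (-13 + 2*I*√2)² - 21054 = -21054 + (-13 + 2*I*√2)²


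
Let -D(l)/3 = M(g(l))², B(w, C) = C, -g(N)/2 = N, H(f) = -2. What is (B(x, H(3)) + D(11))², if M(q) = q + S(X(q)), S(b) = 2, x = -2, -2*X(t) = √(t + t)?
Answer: 1444804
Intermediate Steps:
X(t) = -√2*√t/2 (X(t) = -√(t + t)/2 = -√2*√t/2)
g(N) = -2*N
M(q) = 2 + q (M(q) = q + 2 = 2 + q)
D(l) = -3*(2 - 2*l)²
(B(x, H(3)) + D(11))² = (-2 - 12*(-1 + 11)²)² = (-2 - 12*10²)² = (-2 - 12*100)² = (-2 - 1200)² = (-1202)² = 1444804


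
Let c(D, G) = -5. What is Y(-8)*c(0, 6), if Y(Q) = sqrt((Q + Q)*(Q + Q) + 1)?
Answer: -5*sqrt(257) ≈ -80.156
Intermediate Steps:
Y(Q) = sqrt(1 + 4*Q**2) (Y(Q) = sqrt((2*Q)*(2*Q) + 1) = sqrt(4*Q**2 + 1) = sqrt(1 + 4*Q**2))
Y(-8)*c(0, 6) = sqrt(1 + 4*(-8)**2)*(-5) = sqrt(1 + 4*64)*(-5) = sqrt(1 + 256)*(-5) = sqrt(257)*(-5) = -5*sqrt(257)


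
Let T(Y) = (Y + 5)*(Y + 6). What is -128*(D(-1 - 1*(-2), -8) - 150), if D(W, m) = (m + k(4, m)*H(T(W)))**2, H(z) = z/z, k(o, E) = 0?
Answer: 11008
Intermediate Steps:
T(Y) = (5 + Y)*(6 + Y)
H(z) = 1
D(W, m) = m**2 (D(W, m) = (m + 0*1)**2 = (m + 0)**2 = m**2)
-128*(D(-1 - 1*(-2), -8) - 150) = -128*((-8)**2 - 150) = -128*(64 - 150) = -128*(-86) = 11008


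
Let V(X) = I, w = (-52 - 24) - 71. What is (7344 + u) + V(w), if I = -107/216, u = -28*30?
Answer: 1404757/216 ≈ 6503.5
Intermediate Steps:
u = -840
I = -107/216 (I = -107*1/216 = -107/216 ≈ -0.49537)
w = -147 (w = -76 - 71 = -147)
V(X) = -107/216
(7344 + u) + V(w) = (7344 - 840) - 107/216 = 6504 - 107/216 = 1404757/216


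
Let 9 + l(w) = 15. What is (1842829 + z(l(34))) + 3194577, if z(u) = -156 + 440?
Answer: 5037690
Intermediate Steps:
l(w) = 6 (l(w) = -9 + 15 = 6)
z(u) = 284
(1842829 + z(l(34))) + 3194577 = (1842829 + 284) + 3194577 = 1843113 + 3194577 = 5037690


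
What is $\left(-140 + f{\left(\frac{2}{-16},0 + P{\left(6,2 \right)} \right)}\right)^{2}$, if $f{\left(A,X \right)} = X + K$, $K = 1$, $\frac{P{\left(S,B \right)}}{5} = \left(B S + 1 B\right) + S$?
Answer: $1521$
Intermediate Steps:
$P{\left(S,B \right)} = 5 B + 5 S + 5 B S$ ($P{\left(S,B \right)} = 5 \left(\left(B S + 1 B\right) + S\right) = 5 \left(\left(B S + B\right) + S\right) = 5 \left(\left(B + B S\right) + S\right) = 5 \left(B + S + B S\right) = 5 B + 5 S + 5 B S$)
$f{\left(A,X \right)} = 1 + X$ ($f{\left(A,X \right)} = X + 1 = 1 + X$)
$\left(-140 + f{\left(\frac{2}{-16},0 + P{\left(6,2 \right)} \right)}\right)^{2} = \left(-140 + \left(1 + \left(0 + \left(5 \cdot 2 + 5 \cdot 6 + 5 \cdot 2 \cdot 6\right)\right)\right)\right)^{2} = \left(-140 + \left(1 + \left(0 + \left(10 + 30 + 60\right)\right)\right)\right)^{2} = \left(-140 + \left(1 + \left(0 + 100\right)\right)\right)^{2} = \left(-140 + \left(1 + 100\right)\right)^{2} = \left(-140 + 101\right)^{2} = \left(-39\right)^{2} = 1521$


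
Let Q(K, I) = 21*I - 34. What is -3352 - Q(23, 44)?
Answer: -4242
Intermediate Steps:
Q(K, I) = -34 + 21*I
-3352 - Q(23, 44) = -3352 - (-34 + 21*44) = -3352 - (-34 + 924) = -3352 - 1*890 = -3352 - 890 = -4242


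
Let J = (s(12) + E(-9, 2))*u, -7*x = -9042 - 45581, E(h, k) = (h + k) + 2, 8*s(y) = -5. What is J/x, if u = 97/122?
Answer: -30555/53312048 ≈ -0.00057313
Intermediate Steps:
u = 97/122 (u = 97*(1/122) = 97/122 ≈ 0.79508)
s(y) = -5/8 (s(y) = (⅛)*(-5) = -5/8)
E(h, k) = 2 + h + k
x = 54623/7 (x = -(-9042 - 45581)/7 = -⅐*(-54623) = 54623/7 ≈ 7803.3)
J = -4365/976 (J = (-5/8 + (2 - 9 + 2))*(97/122) = (-5/8 - 5)*(97/122) = -45/8*97/122 = -4365/976 ≈ -4.4723)
J/x = -4365/(976*54623/7) = -4365/976*7/54623 = -30555/53312048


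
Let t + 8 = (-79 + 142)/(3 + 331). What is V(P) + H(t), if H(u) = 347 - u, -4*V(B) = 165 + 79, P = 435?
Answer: 98133/334 ≈ 293.81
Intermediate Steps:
V(B) = -61 (V(B) = -(165 + 79)/4 = -1/4*244 = -61)
t = -2609/334 (t = -8 + (-79 + 142)/(3 + 331) = -8 + 63/334 = -2609/334 ≈ -7.8114)
V(P) + H(t) = -61 + (347 - 1*(-2609/334)) = -61 + (347 + 2609/334) = -61 + 118507/334 = 98133/334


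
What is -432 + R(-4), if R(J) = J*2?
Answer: -440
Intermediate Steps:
R(J) = 2*J
-432 + R(-4) = -432 + 2*(-4) = -432 - 8 = -440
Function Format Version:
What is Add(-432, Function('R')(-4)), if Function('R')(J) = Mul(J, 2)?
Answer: -440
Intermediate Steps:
Function('R')(J) = Mul(2, J)
Add(-432, Function('R')(-4)) = Add(-432, Mul(2, -4)) = Add(-432, -8) = -440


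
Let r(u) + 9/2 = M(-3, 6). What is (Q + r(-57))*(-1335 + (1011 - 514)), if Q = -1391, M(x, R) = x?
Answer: 1171943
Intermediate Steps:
r(u) = -15/2 (r(u) = -9/2 - 3 = -15/2)
(Q + r(-57))*(-1335 + (1011 - 514)) = (-1391 - 15/2)*(-1335 + (1011 - 514)) = -2797*(-1335 + 497)/2 = -2797/2*(-838) = 1171943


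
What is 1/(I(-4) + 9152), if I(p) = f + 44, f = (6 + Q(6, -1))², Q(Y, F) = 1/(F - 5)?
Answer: 36/332281 ≈ 0.00010834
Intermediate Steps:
Q(Y, F) = 1/(-5 + F)
f = 1225/36 (f = (6 + 1/(-5 - 1))² = (6 + 1/(-6))² = (6 - ⅙)² = (35/6)² = 1225/36 ≈ 34.028)
I(p) = 2809/36 (I(p) = 1225/36 + 44 = 2809/36)
1/(I(-4) + 9152) = 1/(2809/36 + 9152) = 1/(332281/36) = 36/332281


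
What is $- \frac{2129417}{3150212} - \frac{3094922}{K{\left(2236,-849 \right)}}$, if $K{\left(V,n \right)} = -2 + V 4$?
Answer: $- \frac{4884350835139}{14084597852} \approx -346.79$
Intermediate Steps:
$K{\left(V,n \right)} = -2 + 4 V$
$- \frac{2129417}{3150212} - \frac{3094922}{K{\left(2236,-849 \right)}} = - \frac{2129417}{3150212} - \frac{3094922}{-2 + 4 \cdot 2236} = \left(-2129417\right) \frac{1}{3150212} - \frac{3094922}{-2 + 8944} = - \frac{2129417}{3150212} - \frac{3094922}{8942} = - \frac{2129417}{3150212} - \frac{1547461}{4471} = - \frac{4884350835139}{14084597852}$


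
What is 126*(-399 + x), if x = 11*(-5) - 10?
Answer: -58464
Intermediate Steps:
x = -65 (x = -55 - 10 = -65)
126*(-399 + x) = 126*(-399 - 65) = 126*(-464) = -58464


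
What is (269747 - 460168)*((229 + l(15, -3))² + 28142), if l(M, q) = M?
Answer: -16695732438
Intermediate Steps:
(269747 - 460168)*((229 + l(15, -3))² + 28142) = (269747 - 460168)*((229 + 15)² + 28142) = -190421*(244² + 28142) = -190421*(59536 + 28142) = -190421*87678 = -16695732438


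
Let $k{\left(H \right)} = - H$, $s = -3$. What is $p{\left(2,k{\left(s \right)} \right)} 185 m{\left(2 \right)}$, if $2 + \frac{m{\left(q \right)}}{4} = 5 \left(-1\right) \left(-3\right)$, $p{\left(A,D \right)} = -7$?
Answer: $-67340$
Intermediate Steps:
$m{\left(q \right)} = 52$ ($m{\left(q \right)} = -8 + 4 \cdot 5 \left(-1\right) \left(-3\right) = -8 + 4 \left(\left(-5\right) \left(-3\right)\right) = -8 + 4 \cdot 15 = -8 + 60 = 52$)
$p{\left(2,k{\left(s \right)} \right)} 185 m{\left(2 \right)} = \left(-7\right) 185 \cdot 52 = \left(-1295\right) 52 = -67340$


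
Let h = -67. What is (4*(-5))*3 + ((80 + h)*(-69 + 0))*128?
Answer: -114876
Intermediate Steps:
(4*(-5))*3 + ((80 + h)*(-69 + 0))*128 = (4*(-5))*3 + ((80 - 67)*(-69 + 0))*128 = -20*3 + (13*(-69))*128 = -60 - 897*128 = -60 - 114816 = -114876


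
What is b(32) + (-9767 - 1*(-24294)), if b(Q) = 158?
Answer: 14685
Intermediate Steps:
b(32) + (-9767 - 1*(-24294)) = 158 + (-9767 - 1*(-24294)) = 158 + (-9767 + 24294) = 158 + 14527 = 14685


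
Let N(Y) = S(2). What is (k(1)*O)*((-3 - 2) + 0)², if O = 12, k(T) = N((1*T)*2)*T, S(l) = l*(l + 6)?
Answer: 4800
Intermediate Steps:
S(l) = l*(6 + l)
N(Y) = 16 (N(Y) = 2*(6 + 2) = 2*8 = 16)
k(T) = 16*T
(k(1)*O)*((-3 - 2) + 0)² = ((16*1)*12)*((-3 - 2) + 0)² = (16*12)*(-5 + 0)² = 192*(-5)² = 192*25 = 4800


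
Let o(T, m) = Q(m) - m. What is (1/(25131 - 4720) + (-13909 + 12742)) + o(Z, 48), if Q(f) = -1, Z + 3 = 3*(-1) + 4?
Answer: -24819775/20411 ≈ -1216.0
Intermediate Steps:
Z = -2 (Z = -3 + (3*(-1) + 4) = -3 + (-3 + 4) = -3 + 1 = -2)
o(T, m) = -1 - m
(1/(25131 - 4720) + (-13909 + 12742)) + o(Z, 48) = (1/(25131 - 4720) + (-13909 + 12742)) + (-1 - 1*48) = (1/20411 - 1167) + (-1 - 48) = (1/20411 - 1167) - 49 = -23819636/20411 - 49 = -24819775/20411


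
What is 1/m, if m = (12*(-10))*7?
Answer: -1/840 ≈ -0.0011905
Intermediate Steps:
m = -840 (m = -120*7 = -840)
1/m = 1/(-840) = -1/840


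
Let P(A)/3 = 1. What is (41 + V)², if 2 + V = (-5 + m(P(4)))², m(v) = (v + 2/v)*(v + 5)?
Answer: 32262400/81 ≈ 3.9830e+5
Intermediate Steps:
P(A) = 3 (P(A) = 3*1 = 3)
m(v) = (5 + v)*(v + 2/v) (m(v) = (v + 2/v)*(5 + v) = (5 + v)*(v + 2/v))
V = 5311/9 (V = -2 + (-5 + (2 + 3² + 5*3 + 10/3))² = -2 + (-5 + (2 + 9 + 15 + 10*(⅓)))² = -2 + (-5 + (2 + 9 + 15 + 10/3))² = -2 + (-5 + 88/3)² = -2 + (73/3)² = -2 + 5329/9 = 5311/9 ≈ 590.11)
(41 + V)² = (41 + 5311/9)² = (5680/9)² = 32262400/81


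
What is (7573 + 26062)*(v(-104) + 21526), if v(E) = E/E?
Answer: 724060645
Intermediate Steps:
v(E) = 1
(7573 + 26062)*(v(-104) + 21526) = (7573 + 26062)*(1 + 21526) = 33635*21527 = 724060645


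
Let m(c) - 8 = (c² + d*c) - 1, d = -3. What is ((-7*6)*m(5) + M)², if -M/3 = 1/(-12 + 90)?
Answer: 344659225/676 ≈ 5.0985e+5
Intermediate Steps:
M = -1/26 (M = -3/(-12 + 90) = -3/78 = -3*1/78 = -1/26 ≈ -0.038462)
m(c) = 7 + c² - 3*c (m(c) = 8 + ((c² - 3*c) - 1) = 8 + (-1 + c² - 3*c) = 7 + c² - 3*c)
((-7*6)*m(5) + M)² = ((-7*6)*(7 + 5² - 3*5) - 1/26)² = (-42*(7 + 25 - 15) - 1/26)² = (-42*17 - 1/26)² = (-714 - 1/26)² = (-18565/26)² = 344659225/676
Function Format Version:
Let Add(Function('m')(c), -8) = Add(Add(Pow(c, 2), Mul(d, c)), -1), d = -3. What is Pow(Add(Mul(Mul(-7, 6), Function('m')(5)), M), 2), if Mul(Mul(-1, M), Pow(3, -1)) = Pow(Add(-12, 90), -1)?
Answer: Rational(344659225, 676) ≈ 5.0985e+5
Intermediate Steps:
M = Rational(-1, 26) (M = Mul(-3, Pow(Add(-12, 90), -1)) = Mul(-3, Pow(78, -1)) = Mul(-3, Rational(1, 78)) = Rational(-1, 26) ≈ -0.038462)
Function('m')(c) = Add(7, Pow(c, 2), Mul(-3, c)) (Function('m')(c) = Add(8, Add(Add(Pow(c, 2), Mul(-3, c)), -1)) = Add(8, Add(-1, Pow(c, 2), Mul(-3, c))) = Add(7, Pow(c, 2), Mul(-3, c)))
Pow(Add(Mul(Mul(-7, 6), Function('m')(5)), M), 2) = Pow(Add(Mul(Mul(-7, 6), Add(7, Pow(5, 2), Mul(-3, 5))), Rational(-1, 26)), 2) = Pow(Add(Mul(-42, Add(7, 25, -15)), Rational(-1, 26)), 2) = Pow(Add(Mul(-42, 17), Rational(-1, 26)), 2) = Pow(Add(-714, Rational(-1, 26)), 2) = Pow(Rational(-18565, 26), 2) = Rational(344659225, 676)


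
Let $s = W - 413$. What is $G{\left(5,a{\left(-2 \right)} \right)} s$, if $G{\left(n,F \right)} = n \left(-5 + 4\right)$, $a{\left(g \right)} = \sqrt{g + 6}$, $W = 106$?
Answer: $1535$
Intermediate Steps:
$a{\left(g \right)} = \sqrt{6 + g}$
$s = -307$ ($s = 106 - 413 = -307$)
$G{\left(n,F \right)} = - n$ ($G{\left(n,F \right)} = n \left(-1\right) = - n$)
$G{\left(5,a{\left(-2 \right)} \right)} s = \left(-1\right) 5 \left(-307\right) = \left(-5\right) \left(-307\right) = 1535$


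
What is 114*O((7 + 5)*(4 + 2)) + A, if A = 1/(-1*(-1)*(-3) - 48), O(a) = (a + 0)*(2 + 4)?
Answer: 2511647/51 ≈ 49248.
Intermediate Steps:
O(a) = 6*a (O(a) = a*6 = 6*a)
A = -1/51 (A = 1/(1*(-3) - 48) = 1/(-3 - 48) = 1/(-51) = -1/51 ≈ -0.019608)
114*O((7 + 5)*(4 + 2)) + A = 114*(6*((7 + 5)*(4 + 2))) - 1/51 = 114*(6*(12*6)) - 1/51 = 114*(6*72) - 1/51 = 114*432 - 1/51 = 49248 - 1/51 = 2511647/51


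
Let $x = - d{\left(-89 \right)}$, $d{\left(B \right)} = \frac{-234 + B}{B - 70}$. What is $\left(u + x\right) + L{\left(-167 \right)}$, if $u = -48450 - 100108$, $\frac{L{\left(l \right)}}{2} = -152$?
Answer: $- \frac{23669381}{159} \approx -1.4886 \cdot 10^{5}$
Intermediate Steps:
$L{\left(l \right)} = -304$ ($L{\left(l \right)} = 2 \left(-152\right) = -304$)
$d{\left(B \right)} = \frac{-234 + B}{-70 + B}$
$u = -148558$
$x = - \frac{323}{159}$ ($x = - \frac{-234 - 89}{-70 - 89} = - \frac{-323}{-159} = - \frac{\left(-1\right) \left(-323\right)}{159} = \left(-1\right) \frac{323}{159} = - \frac{323}{159} \approx -2.0314$)
$\left(u + x\right) + L{\left(-167 \right)} = \left(-148558 - \frac{323}{159}\right) - 304 = - \frac{23621045}{159} - 304 = - \frac{23669381}{159}$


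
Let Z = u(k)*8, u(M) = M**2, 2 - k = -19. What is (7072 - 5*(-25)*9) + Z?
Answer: 11725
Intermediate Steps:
k = 21 (k = 2 - 1*(-19) = 2 + 19 = 21)
Z = 3528 (Z = 21**2*8 = 441*8 = 3528)
(7072 - 5*(-25)*9) + Z = (7072 - 5*(-25)*9) + 3528 = (7072 + 125*9) + 3528 = (7072 + 1125) + 3528 = 8197 + 3528 = 11725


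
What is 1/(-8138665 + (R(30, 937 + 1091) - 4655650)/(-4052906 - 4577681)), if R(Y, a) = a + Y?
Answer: -8630587/70241451692763 ≈ -1.2287e-7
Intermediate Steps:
R(Y, a) = Y + a
1/(-8138665 + (R(30, 937 + 1091) - 4655650)/(-4052906 - 4577681)) = 1/(-8138665 + ((30 + (937 + 1091)) - 4655650)/(-4052906 - 4577681)) = 1/(-8138665 + ((30 + 2028) - 4655650)/(-8630587)) = 1/(-8138665 + (2058 - 4655650)*(-1/8630587)) = 1/(-8138665 - 4653592*(-1/8630587)) = 1/(-8138665 + 4653592/8630587) = 1/(-70241451692763/8630587) = -8630587/70241451692763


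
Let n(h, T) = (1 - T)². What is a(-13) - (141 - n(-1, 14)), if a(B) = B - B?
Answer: 28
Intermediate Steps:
a(B) = 0
a(-13) - (141 - n(-1, 14)) = 0 - (141 - (-1 + 14)²) = 0 - (141 - 1*13²) = 0 - (141 - 1*169) = 0 - (141 - 169) = 0 - 1*(-28) = 0 + 28 = 28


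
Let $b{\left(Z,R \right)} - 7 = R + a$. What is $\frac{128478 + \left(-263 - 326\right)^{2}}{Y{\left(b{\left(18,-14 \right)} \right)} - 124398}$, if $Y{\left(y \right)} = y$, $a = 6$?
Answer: $- \frac{475399}{124399} \approx -3.8216$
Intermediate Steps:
$b{\left(Z,R \right)} = 13 + R$ ($b{\left(Z,R \right)} = 7 + \left(R + 6\right) = 7 + \left(6 + R\right) = 13 + R$)
$\frac{128478 + \left(-263 - 326\right)^{2}}{Y{\left(b{\left(18,-14 \right)} \right)} - 124398} = \frac{128478 + \left(-263 - 326\right)^{2}}{\left(13 - 14\right) - 124398} = \frac{128478 + \left(-589\right)^{2}}{-1 - 124398} = \frac{128478 + 346921}{-124399} = 475399 \left(- \frac{1}{124399}\right) = - \frac{475399}{124399}$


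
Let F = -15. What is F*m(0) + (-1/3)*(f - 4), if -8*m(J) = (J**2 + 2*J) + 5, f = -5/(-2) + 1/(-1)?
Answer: 245/24 ≈ 10.208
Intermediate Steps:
f = 3/2 (f = -5*(-1/2) + 1*(-1) = 5/2 - 1 = 3/2 ≈ 1.5000)
m(J) = -5/8 - J/4 - J**2/8 (m(J) = -((J**2 + 2*J) + 5)/8 = -(5 + J**2 + 2*J)/8 = -5/8 - J/4 - J**2/8)
F*m(0) + (-1/3)*(f - 4) = -15*(-5/8 - 1/4*0 - 1/8*0**2) + (-1/3)*(3/2 - 4) = -15*(-5/8 + 0 - 1/8*0) - 1*1/3*(-5/2) = -15*(-5/8 + 0 + 0) - 1/3*(-5/2) = -15*(-5/8) + 5/6 = 75/8 + 5/6 = 245/24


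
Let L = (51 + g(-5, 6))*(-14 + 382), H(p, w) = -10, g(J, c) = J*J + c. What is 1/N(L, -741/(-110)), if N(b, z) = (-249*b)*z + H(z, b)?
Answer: -55/2783872342 ≈ -1.9757e-8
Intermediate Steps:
g(J, c) = c + J**2 (g(J, c) = J**2 + c = c + J**2)
L = 30176 (L = (51 + (6 + (-5)**2))*(-14 + 382) = (51 + (6 + 25))*368 = (51 + 31)*368 = 82*368 = 30176)
N(b, z) = -10 - 249*b*z (N(b, z) = (-249*b)*z - 10 = -249*b*z - 10 = -10 - 249*b*z)
1/N(L, -741/(-110)) = 1/(-10 - 249*30176*(-741/(-110))) = 1/(-10 - 249*30176*(-741*(-1/110))) = 1/(-10 - 249*30176*741/110) = 1/(-10 - 2783871792/55) = 1/(-2783872342/55) = -55/2783872342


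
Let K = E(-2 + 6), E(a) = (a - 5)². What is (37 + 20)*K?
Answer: 57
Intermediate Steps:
E(a) = (-5 + a)²
K = 1 (K = (-5 + (-2 + 6))² = (-5 + 4)² = (-1)² = 1)
(37 + 20)*K = (37 + 20)*1 = 57*1 = 57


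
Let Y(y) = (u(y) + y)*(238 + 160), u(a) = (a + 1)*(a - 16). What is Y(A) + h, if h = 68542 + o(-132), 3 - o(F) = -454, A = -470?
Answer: 90599671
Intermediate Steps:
o(F) = 457 (o(F) = 3 - 1*(-454) = 3 + 454 = 457)
h = 68999 (h = 68542 + 457 = 68999)
u(a) = (1 + a)*(-16 + a)
Y(y) = -6368 - 5572*y + 398*y² (Y(y) = ((-16 + y² - 15*y) + y)*(238 + 160) = (-16 + y² - 14*y)*398 = -6368 - 5572*y + 398*y²)
Y(A) + h = (-6368 - 5572*(-470) + 398*(-470)²) + 68999 = (-6368 + 2618840 + 398*220900) + 68999 = (-6368 + 2618840 + 87918200) + 68999 = 90530672 + 68999 = 90599671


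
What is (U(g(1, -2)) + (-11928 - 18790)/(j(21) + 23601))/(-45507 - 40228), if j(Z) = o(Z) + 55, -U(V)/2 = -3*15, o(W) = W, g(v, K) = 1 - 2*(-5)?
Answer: -2100212/2029947595 ≈ -0.0010346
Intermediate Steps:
g(v, K) = 11 (g(v, K) = 1 + 10 = 11)
U(V) = 90 (U(V) = -(-6)*15 = -2*(-45) = 90)
j(Z) = 55 + Z (j(Z) = Z + 55 = 55 + Z)
(U(g(1, -2)) + (-11928 - 18790)/(j(21) + 23601))/(-45507 - 40228) = (90 + (-11928 - 18790)/((55 + 21) + 23601))/(-45507 - 40228) = (90 - 30718/(76 + 23601))/(-85735) = (90 - 30718/23677)*(-1/85735) = (2100212/23677)*(-1/85735) = -2100212/2029947595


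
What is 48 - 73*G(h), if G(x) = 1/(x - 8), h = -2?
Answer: 553/10 ≈ 55.300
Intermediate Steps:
G(x) = 1/(-8 + x)
48 - 73*G(h) = 48 - 73/(-8 - 2) = 48 - 73/(-10) = 48 - 73*(-⅒) = 48 + 73/10 = 553/10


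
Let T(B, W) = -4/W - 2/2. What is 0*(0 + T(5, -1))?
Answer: 0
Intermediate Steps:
T(B, W) = -1 - 4/W (T(B, W) = -4/W - 2*1/2 = -4/W - 1 = -1 - 4/W)
0*(0 + T(5, -1)) = 0*(0 + (-4 - 1*(-1))/(-1)) = 0*(0 - (-4 + 1)) = 0*(0 - 1*(-3)) = 0*(0 + 3) = 0*3 = 0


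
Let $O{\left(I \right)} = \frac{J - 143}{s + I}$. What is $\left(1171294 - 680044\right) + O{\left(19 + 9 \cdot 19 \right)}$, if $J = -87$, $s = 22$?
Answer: $\frac{52072385}{106} \approx 4.9125 \cdot 10^{5}$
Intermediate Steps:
$O{\left(I \right)} = - \frac{230}{22 + I}$ ($O{\left(I \right)} = \frac{-87 - 143}{22 + I} = - \frac{230}{22 + I}$)
$\left(1171294 - 680044\right) + O{\left(19 + 9 \cdot 19 \right)} = \left(1171294 - 680044\right) - \frac{230}{22 + \left(19 + 9 \cdot 19\right)} = 491250 - \frac{230}{22 + \left(19 + 171\right)} = 491250 - \frac{230}{22 + 190} = 491250 - \frac{230}{212} = 491250 - \frac{115}{106} = \frac{52072385}{106}$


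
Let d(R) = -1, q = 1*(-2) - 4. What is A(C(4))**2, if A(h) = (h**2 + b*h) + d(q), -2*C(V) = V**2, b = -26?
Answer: 73441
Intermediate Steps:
q = -6 (q = -2 - 4 = -6)
C(V) = -V**2/2
A(h) = -1 + h**2 - 26*h (A(h) = (h**2 - 26*h) - 1 = -1 + h**2 - 26*h)
A(C(4))**2 = (-1 + (-1/2*4**2)**2 - (-13)*4**2)**2 = (-1 + (-1/2*16)**2 - (-13)*16)**2 = (-1 + (-8)**2 - 26*(-8))**2 = (-1 + 64 + 208)**2 = 271**2 = 73441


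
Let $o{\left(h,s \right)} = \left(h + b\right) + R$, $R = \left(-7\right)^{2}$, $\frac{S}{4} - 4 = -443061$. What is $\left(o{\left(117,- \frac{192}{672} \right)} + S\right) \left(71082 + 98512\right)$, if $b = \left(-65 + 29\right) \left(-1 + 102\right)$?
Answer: $-301147726612$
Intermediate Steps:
$S = -1772228$ ($S = 16 + 4 \left(-443061\right) = 16 - 1772244 = -1772228$)
$b = -3636$ ($b = \left(-36\right) 101 = -3636$)
$R = 49$
$o{\left(h,s \right)} = -3587 + h$ ($o{\left(h,s \right)} = \left(h - 3636\right) + 49 = \left(-3636 + h\right) + 49 = -3587 + h$)
$\left(o{\left(117,- \frac{192}{672} \right)} + S\right) \left(71082 + 98512\right) = \left(\left(-3587 + 117\right) - 1772228\right) \left(71082 + 98512\right) = \left(-3470 - 1772228\right) 169594 = \left(-1775698\right) 169594 = -301147726612$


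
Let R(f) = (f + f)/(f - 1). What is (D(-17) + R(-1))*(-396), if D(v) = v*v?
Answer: -114840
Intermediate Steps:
R(f) = 2*f/(-1 + f) (R(f) = (2*f)/(-1 + f) = 2*f/(-1 + f))
D(v) = v²
(D(-17) + R(-1))*(-396) = ((-17)² + 2*(-1)/(-1 - 1))*(-396) = (289 + 2*(-1)/(-2))*(-396) = (289 + 2*(-1)*(-½))*(-396) = (289 + 1)*(-396) = 290*(-396) = -114840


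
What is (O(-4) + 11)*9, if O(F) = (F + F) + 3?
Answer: 54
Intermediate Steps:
O(F) = 3 + 2*F (O(F) = 2*F + 3 = 3 + 2*F)
(O(-4) + 11)*9 = ((3 + 2*(-4)) + 11)*9 = ((3 - 8) + 11)*9 = (-5 + 11)*9 = 6*9 = 54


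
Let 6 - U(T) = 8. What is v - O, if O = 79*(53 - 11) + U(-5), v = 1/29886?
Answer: -99101975/29886 ≈ -3316.0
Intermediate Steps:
U(T) = -2 (U(T) = 6 - 1*8 = 6 - 8 = -2)
v = 1/29886 ≈ 3.3460e-5
O = 3316 (O = 79*(53 - 11) - 2 = 79*42 - 2 = 3318 - 2 = 3316)
v - O = 1/29886 - 1*3316 = 1/29886 - 3316 = -99101975/29886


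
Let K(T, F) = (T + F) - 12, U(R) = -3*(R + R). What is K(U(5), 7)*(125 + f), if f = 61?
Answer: -6510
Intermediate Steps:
U(R) = -6*R
K(T, F) = -12 + F + T (K(T, F) = (F + T) - 12 = -12 + F + T)
K(U(5), 7)*(125 + f) = (-12 + 7 - 6*5)*(125 + 61) = (-12 + 7 - 30)*186 = -35*186 = -6510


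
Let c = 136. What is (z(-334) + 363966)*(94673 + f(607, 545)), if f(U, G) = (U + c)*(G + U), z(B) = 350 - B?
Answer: 346639571850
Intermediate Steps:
f(U, G) = (136 + U)*(G + U) (f(U, G) = (U + 136)*(G + U) = (136 + U)*(G + U))
(z(-334) + 363966)*(94673 + f(607, 545)) = ((350 - 1*(-334)) + 363966)*(94673 + (607² + 136*545 + 136*607 + 545*607)) = ((350 + 334) + 363966)*(94673 + (368449 + 74120 + 82552 + 330815)) = (684 + 363966)*(94673 + 855936) = 364650*950609 = 346639571850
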